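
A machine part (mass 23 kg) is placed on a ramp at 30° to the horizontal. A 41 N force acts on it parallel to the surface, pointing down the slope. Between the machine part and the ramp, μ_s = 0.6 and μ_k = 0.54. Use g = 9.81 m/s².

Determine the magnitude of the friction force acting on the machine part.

f ≈ 106 N (up the incline)

The normal reaction is N = m g cos θ = 195.4 N.
For equilibrium along the incline the friction force must supply f = m g sin θ + P = 112.8 + 41 = 153.8 N (positive meaning up-slope).
The static-friction ceiling is μ_s N = 0.6 × 195.4 = 117.2 N.
|153.8| exceeds 117.2 N, so the machine part slips down-slope; friction is kinetic, f = μ_k N = 0.54×195.4 = 106 N.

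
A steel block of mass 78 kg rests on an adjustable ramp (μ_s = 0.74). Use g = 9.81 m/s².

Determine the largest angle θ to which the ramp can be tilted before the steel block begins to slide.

θ_max ≈ 36.5°

At the slip threshold, m g sin θ = μ_s · m g cos θ, so tan θ = μ_s.
θ_max = arctan(0.74) = 36.5°.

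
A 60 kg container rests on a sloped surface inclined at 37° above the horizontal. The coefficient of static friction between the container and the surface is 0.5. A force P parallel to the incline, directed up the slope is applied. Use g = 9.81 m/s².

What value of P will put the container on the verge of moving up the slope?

At impending motion up the slope, friction acts down-slope at its limit: f = μ_s N.
P is parallel to the surface, so N = m g cos θ = 470 N.
Along the incline: P = m g sin θ + μ_s N = 354 + 0.5×470 = 589 N.

P ≈ 589 N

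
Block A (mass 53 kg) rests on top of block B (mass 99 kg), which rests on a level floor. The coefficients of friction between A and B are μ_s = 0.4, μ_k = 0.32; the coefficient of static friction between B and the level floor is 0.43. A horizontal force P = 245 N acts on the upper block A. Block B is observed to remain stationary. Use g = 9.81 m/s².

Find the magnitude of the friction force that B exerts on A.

Normal force at the A–B interface: N₁ = m_A g = 519.9 N.
Maximum static friction on A from B: μ_s N₁ = 0.4×519.9 = 208 N.
P = 245 N exceeds that limit, so A slips over B and the interface friction becomes kinetic: f₁ = μ_k N₁ = 0.32×519.9 = 166 N.
B experiences an equal 166 N forward from A (third law). B is in equilibrium, so the floor supplies f₂ = 166 N of static friction (limit μ_s(m_A+m_B)g = 641.2 N, not exceeded).

f ≈ 166 N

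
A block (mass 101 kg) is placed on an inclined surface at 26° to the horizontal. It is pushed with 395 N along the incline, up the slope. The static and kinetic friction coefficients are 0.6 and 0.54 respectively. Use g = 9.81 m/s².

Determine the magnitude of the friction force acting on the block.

Normal force: N = m g cos θ = 101 × 9.81 × cos 26° = 890.5 N.
Parallel to the incline, ΣF = 0 gives f = m g sin θ − P = 434.3 − 395 = 39.34 N (up-slope positive).
Static friction can supply at most μ_s N = 534.3 N.
Since |39.34| ≤ 534.3 N, no slip — friction simply equals what equilibrium demands.

f ≈ 39.3 N (up the incline)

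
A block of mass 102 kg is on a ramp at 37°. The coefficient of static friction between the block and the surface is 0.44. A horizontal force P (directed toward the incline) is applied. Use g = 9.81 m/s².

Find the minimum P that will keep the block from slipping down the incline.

The block tends to slide down (tan θ > μ_s), so at the point of impending slip friction acts up-slope at its limit: f = μ_s N.
Perpendicular to the incline: N = m g cos θ + P sin θ.
Along the incline: P cos θ + μ_s N = m g sin θ, i.e. P cos θ + μ_s (m g cos θ + P sin θ) = m g sin θ.
Solving, P (cos θ + μ_s sin θ) = m g (sin θ − μ_s cos θ), so P = 1000×0.2504/1.063 = 236 N.

P_min ≈ 236 N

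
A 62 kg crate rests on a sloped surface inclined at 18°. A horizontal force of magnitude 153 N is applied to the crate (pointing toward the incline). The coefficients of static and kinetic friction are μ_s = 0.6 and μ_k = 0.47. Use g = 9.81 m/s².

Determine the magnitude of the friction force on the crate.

Normal direction: N = m g cos θ + P sin θ = 625.7 N.
Parallel to the incline: P cos θ − m g sin θ = 145.5 − 188 = -42.44 N; the friction needed to balance this is 42.44 N acting up the slope.
The limit of static friction is μ_s N = 375.4 N.
|f_req| = 42.44 ≤ 375.4 N → the crate is in equilibrium; friction equals the required value.

f ≈ 42.4 N (up the incline)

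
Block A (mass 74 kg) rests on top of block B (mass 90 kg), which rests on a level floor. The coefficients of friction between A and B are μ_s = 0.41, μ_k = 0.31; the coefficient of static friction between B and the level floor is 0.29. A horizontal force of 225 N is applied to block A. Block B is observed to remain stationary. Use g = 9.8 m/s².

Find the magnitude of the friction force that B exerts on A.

The normal force B exerts on A is simply A's weight, N₁ = 725.2 N.
So the A–B interface can sustain at most μ_s N₁ = 297.3 N of static friction.
P = 225 N is within that limit, so A and B move together (both at rest); the A–B friction is simply f₁ = P = 225 N.
B experiences an equal 225 N forward from A (third law). B is in equilibrium, so the floor supplies f₂ = 225 N of static friction (limit μ_s(m_A+m_B)g = 466.1 N, not exceeded).

f ≈ 225 N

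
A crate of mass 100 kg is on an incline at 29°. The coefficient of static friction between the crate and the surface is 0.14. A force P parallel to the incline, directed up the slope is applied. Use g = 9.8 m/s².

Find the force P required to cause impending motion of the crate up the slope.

P ≈ 595 N

At impending motion up the slope, friction acts down-slope at its limit: f = μ_s N.
P is parallel to the surface, so N = m g cos θ = 857 N.
Along the incline: P = m g sin θ + μ_s N = 475 + 0.14×857 = 595 N.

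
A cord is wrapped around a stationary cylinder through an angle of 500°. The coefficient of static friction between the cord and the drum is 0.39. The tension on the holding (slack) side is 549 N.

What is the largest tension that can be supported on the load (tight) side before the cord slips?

T_max ≈ 16500 N

At impending slip the capstan equation gives T₂/T₁ = e^{μβ} with β in radians.
β = 500° × π/180 = 8.727 rad.
e^{μβ} = e^{0.39×8.727} = 30.07.
T₂ = T₁ · e^{μβ} = 549 × 30.07 = 16500 N.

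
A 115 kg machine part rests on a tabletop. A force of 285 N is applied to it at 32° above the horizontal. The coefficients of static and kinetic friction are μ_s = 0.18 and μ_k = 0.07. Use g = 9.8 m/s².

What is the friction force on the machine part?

The vertical component of P reduces the normal force: N = m g − P sin α = 1127 − 151 = 976 N.
The horizontal driving force is P cos α = 241.7 N, so equilibrium needs friction f = 241.7 N.
The static-friction limit is μ_s N = 175.7 N.
The required friction exceeds μ_s N, so the machine part moves and f = μ_k N = 68.3 N.

f ≈ 68.3 N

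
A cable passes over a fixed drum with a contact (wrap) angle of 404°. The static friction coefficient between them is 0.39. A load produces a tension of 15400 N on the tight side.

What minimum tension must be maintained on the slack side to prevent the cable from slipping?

T_min ≈ 985 N

Capstan equation at impending slip: T_tight/T_slack = e^{μβ}.
β = 404° = 7.051 rad; e^{μβ} = e^{0.39×7.051} = 15.64.
T_slack = T_tight / e^{μβ} = 15400 / 15.64 = 985 N.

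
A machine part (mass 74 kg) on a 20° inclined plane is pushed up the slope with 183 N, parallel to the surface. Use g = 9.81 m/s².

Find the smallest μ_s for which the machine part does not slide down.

μ_s,min ≈ 0.0957

N = m g cos θ = 682.2 N.
Friction must make up the shortfall along the incline: f = m g sin θ − P = 248.3 − 183 = 65.29 N.
At the threshold f = μ_s N, so μ_s,min = 65.29/682.2 = 0.0957.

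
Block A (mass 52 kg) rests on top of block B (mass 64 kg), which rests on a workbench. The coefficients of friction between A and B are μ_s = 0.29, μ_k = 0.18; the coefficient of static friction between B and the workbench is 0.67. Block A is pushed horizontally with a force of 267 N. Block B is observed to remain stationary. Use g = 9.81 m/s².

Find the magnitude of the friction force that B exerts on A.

f ≈ 91.8 N

The normal force B exerts on A is simply A's weight, N₁ = 510.1 N.
So the A–B interface can sustain at most μ_s N₁ = 147.9 N of static friction.
Since P = 267 N > 147.9 N, A slides on B; the A–B friction is kinetic: f₁ = μ_k N₁ = 0.18×510.1 = 91.8 N.
By Newton's third law B feels 91.8 N forward from A. With B stationary, the floor's static friction on B balances it: f₂ = 91.8 N (well within μ_s(m_A+m_B)g = 762.4 N).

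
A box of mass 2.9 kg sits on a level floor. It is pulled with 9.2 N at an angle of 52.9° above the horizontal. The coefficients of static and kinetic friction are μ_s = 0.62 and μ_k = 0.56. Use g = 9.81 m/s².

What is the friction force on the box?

N = m g − P sin α = 28.45 − 9.2×sin 52.9° = 21.11 N.
For equilibrium, f = P cos α = 9.2×cos 52.9° = 5.55 N.
μ_s N = 0.62 × 21.11 = 13.09 N.
Since 5.55 N does not exceed the limit, the box stays at rest and f = 5.55 N.

f ≈ 5.55 N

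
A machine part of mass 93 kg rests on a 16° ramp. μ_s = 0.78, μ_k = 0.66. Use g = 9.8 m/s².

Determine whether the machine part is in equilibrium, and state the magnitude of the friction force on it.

N = m g cos θ = 876 N.
Down-slope weight component: m g sin θ = 251 N.
μ_s N = 683 N.
251 ≤ 683 N, so it stays put; friction = 251 N.

f ≈ 251 N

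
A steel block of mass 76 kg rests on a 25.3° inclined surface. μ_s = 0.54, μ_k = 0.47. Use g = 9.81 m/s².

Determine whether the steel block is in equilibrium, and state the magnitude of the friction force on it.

f ≈ 319 N

N = m g cos θ = 674 N.
Down-slope weight component: m g sin θ = 319 N.
μ_s N = 364 N.
319 ≤ 364 N, so it stays put; friction = 319 N.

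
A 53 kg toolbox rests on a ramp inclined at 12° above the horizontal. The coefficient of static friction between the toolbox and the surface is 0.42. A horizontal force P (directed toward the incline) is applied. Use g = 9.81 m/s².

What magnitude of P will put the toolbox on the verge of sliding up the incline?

P ≈ 361 N

At impending motion up the slope, friction acts down-slope at its limit: f = μ_s N.
Perpendicular to the incline: N = m g cos θ + P sin θ.
Along the incline: P cos θ = m g sin θ + μ_s N = m g sin θ + μ_s (m g cos θ + P sin θ).
Solving, P (cos θ − μ_s sin θ) = m g (sin θ + μ_s cos θ), so P = 53×9.81×(sin 12° + 0.42 cos 12°)/(cos 12° − 0.42 sin 12°) = 520×0.6187/0.8908 = 361 N.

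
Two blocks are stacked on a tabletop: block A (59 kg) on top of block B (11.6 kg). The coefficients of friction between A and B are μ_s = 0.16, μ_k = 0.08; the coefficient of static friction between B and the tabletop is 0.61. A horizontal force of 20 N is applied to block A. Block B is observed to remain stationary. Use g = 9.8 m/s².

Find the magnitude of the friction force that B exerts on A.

The normal force B exerts on A is simply A's weight, N₁ = 578.2 N.
Maximum static friction on A from B: μ_s N₁ = 0.16×578.2 = 92.51 N.
P = 20 N is within that limit, so A and B move together (both at rest); the A–B friction is simply f₁ = P = 20 N.
By Newton's third law B feels 20 N forward from A. With B stationary, the floor's static friction on B balances it: f₂ = 20 N (well within μ_s(m_A+m_B)g = 422 N).

f ≈ 20 N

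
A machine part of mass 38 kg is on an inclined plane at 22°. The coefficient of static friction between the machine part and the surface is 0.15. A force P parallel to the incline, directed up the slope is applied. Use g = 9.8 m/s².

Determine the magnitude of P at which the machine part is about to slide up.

P ≈ 191 N

At impending motion up the slope, friction acts down-slope at its limit: f = μ_s N.
P is parallel to the surface, so N = m g cos θ = 345 N.
Along the incline: P = m g sin θ + μ_s N = 140 + 0.15×345 = 191 N.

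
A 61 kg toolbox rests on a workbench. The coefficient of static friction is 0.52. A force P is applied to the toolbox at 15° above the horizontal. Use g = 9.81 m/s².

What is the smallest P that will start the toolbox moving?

N = m g − P sin α (the pull lifts the toolbox).
At impending slip, P cos α = μ_s N = μ_s (m g − P sin α).
Solving: P (cos α + μ_s sin α) = μ_s m g → P = 0.52×598/(cos 15° + 0.52 sin 15°) = 311/1.101 = 283 N.

P ≈ 283 N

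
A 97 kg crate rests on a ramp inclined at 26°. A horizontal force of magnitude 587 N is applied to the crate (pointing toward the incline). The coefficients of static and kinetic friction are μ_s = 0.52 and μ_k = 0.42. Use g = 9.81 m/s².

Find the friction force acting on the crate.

Resolve perpendicular to the incline: N = m g cos θ + P sin θ = 97×9.81×cos 26° + 587×sin 26° = 1113 N.
Parallel to the incline: P cos θ − m g sin θ = 527.6 − 417.1 = 110.5 N; the friction needed to balance this is 110.5 N acting down the slope.
The limit of static friction is μ_s N = 578.5 N.
|f_req| = 110.5 ≤ 578.5 N → the crate is in equilibrium; friction equals the required value.

f ≈ 110 N (down the incline)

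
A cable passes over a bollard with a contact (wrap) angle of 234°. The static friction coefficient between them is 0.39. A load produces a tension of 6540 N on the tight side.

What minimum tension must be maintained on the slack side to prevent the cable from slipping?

T_min ≈ 1330 N

Capstan equation at impending slip: T_tight/T_slack = e^{μβ}.
β = 234° = 4.084 rad; e^{μβ} = e^{0.39×4.084} = 4.917.
T_slack = T_tight / e^{μβ} = 6540 / 4.917 = 1330 N.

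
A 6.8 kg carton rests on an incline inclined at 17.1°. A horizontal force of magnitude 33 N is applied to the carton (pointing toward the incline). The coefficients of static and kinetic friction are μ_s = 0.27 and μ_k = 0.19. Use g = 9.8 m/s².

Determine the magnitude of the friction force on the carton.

The horizontal push has a component P sin θ into the surface, so N = m g cos θ + P sin θ = 63.69 + 9.703 = 73.4 N.
Parallel to the incline: P cos θ − m g sin θ = 31.54 − 19.59 = 11.95 N; the friction needed to balance this is 11.95 N acting down the slope.
The limit of static friction is μ_s N = 19.82 N.
|f_req| = 11.95 ≤ 19.82 N → the carton is in equilibrium; friction equals the required value.

f ≈ 11.9 N (down the incline)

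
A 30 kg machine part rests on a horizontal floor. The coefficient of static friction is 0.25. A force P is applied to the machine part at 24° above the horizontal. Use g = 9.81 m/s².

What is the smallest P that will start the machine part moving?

P ≈ 72.5 N

N = m g − P sin α (the pull lifts the machine part).
At impending slip, P cos α = μ_s N = μ_s (m g − P sin α).
Solving: P (cos α + μ_s sin α) = μ_s m g → P = 0.25×294/(cos 24° + 0.25 sin 24°) = 73.6/1.015 = 72.5 N.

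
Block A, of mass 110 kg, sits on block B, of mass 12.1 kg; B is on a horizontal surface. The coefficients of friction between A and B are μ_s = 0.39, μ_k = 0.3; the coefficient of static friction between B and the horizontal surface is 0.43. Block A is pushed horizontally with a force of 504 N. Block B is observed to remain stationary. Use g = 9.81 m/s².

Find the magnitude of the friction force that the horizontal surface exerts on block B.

The normal force B exerts on A is simply A's weight, N₁ = 1079 N.
Maximum static friction on A from B: μ_s N₁ = 0.39×1079 = 420.8 N.
P = 504 N exceeds that limit, so A slips over B and the interface friction becomes kinetic: f₁ = μ_k N₁ = 0.3×1079 = 324 N.
B experiences an equal 324 N forward from A (third law). B is in equilibrium, so the floor supplies f₂ = 324 N of static friction (limit μ_s(m_A+m_B)g = 515.1 N, not exceeded).

f ≈ 324 N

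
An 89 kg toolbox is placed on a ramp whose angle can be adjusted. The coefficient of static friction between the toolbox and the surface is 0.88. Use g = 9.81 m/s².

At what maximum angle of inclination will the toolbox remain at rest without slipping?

At the slip threshold, m g sin θ = μ_s · m g cos θ, so tan θ = μ_s.
θ_max = arctan(0.88) = 41.3°.

θ_max ≈ 41.3°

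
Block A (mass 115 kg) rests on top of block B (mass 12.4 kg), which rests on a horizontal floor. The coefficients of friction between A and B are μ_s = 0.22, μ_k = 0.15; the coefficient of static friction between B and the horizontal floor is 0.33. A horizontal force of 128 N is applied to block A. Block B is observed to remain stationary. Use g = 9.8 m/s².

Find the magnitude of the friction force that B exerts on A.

f ≈ 128 N

Between the blocks, N₁ = m_A g = 1127 N.
So the A–B interface can sustain at most μ_s N₁ = 247.9 N of static friction.
P = 128 N is within that limit, so A and B move together (both at rest); the A–B friction is simply f₁ = P = 128 N.
By Newton's third law B feels 128 N forward from A. With B stationary, the floor's static friction on B balances it: f₂ = 128 N (well within μ_s(m_A+m_B)g = 412 N).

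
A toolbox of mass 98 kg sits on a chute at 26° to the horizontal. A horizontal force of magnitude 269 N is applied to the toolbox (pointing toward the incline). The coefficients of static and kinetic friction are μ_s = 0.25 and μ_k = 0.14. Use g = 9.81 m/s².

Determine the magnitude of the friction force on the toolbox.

The horizontal push has a component P sin θ into the surface, so N = m g cos θ + P sin θ = 864.1 + 117.9 = 982 N.
Parallel to the incline: P cos θ − m g sin θ = 241.8 − 421.4 = -179.7 N; the friction needed to balance this is 179.7 N acting up the slope.
Maximum static friction: μ_s N = 0.25 × 982 = 245.5 N.
|f_req| = 179.7 ≤ 245.5 N → the toolbox is in equilibrium; friction equals the required value.

f ≈ 180 N (up the incline)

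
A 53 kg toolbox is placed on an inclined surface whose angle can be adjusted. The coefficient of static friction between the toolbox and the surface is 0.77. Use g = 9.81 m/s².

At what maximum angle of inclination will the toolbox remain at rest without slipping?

At the slip threshold, m g sin θ = μ_s · m g cos θ, so tan θ = μ_s.
θ_max = arctan(0.77) = 37.6°.

θ_max ≈ 37.6°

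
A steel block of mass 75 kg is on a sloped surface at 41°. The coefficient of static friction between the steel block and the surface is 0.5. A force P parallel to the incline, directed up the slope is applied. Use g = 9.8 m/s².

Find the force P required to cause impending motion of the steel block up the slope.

P ≈ 760 N

At impending motion up the slope, friction acts down-slope at its limit: f = μ_s N.
P is parallel to the surface, so N = m g cos θ = 555 N.
Along the incline: P = m g sin θ + μ_s N = 482 + 0.5×555 = 760 N.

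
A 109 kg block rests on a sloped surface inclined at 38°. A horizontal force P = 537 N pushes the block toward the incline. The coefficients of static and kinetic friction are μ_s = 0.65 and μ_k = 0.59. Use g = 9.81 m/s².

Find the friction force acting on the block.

f ≈ 235 N (up the incline)

The horizontal push has a component P sin θ into the surface, so N = m g cos θ + P sin θ = 842.6 + 330.6 = 1173 N.
Parallel to the incline: P cos θ − m g sin θ = 423.2 − 658.3 = -235.2 N; the friction needed to balance this is 235.2 N acting up the slope.
Maximum static friction: μ_s N = 0.65 × 1173 = 762.6 N.
Since 235.2 N is within the 762.6 N limit, the block stays put and friction is exactly 235 N.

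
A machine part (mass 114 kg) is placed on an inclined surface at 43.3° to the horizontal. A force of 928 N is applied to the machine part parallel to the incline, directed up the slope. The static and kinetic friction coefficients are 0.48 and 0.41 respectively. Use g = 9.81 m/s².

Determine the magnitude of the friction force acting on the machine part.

Normal force: N = m g cos θ = 114 × 9.81 × cos 43.3° = 813.9 N.
Parallel to the incline, ΣF = 0 gives f = m g sin θ − P = 767 − 928 = -161 N (up-slope positive).
Static friction can supply at most μ_s N = 390.7 N.
Since |-161| ≤ 390.7 N, static friction is sufficient; f equals the required value, not μ_s N.

f ≈ 161 N (down the incline)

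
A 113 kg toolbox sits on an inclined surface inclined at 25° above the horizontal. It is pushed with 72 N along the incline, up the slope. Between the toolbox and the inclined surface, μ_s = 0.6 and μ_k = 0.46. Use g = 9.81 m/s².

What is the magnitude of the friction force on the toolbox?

The normal reaction is N = m g cos θ = 1005 N.
For equilibrium along the incline the friction force must supply f = m g sin θ − P = 468.5 − 72 = 396.5 N (positive meaning up-slope).
The static-friction ceiling is μ_s N = 0.6 × 1005 = 602.8 N.
Since |396.5| ≤ 602.8 N, static friction is sufficient; f equals the required value, not μ_s N.

f ≈ 396 N (up the incline)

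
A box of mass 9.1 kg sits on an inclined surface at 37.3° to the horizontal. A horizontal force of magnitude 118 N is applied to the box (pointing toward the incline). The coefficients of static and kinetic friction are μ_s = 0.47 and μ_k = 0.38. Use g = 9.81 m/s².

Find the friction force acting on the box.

The horizontal push has a component P sin θ into the surface, so N = m g cos θ + P sin θ = 71.01 + 71.51 = 142.5 N.
Parallel to the incline: P cos θ − m g sin θ = 93.87 − 54.1 = 39.77 N; the friction needed to balance this is 39.77 N acting down the slope.
The limit of static friction is μ_s N = 66.98 N.
|f_req| = 39.77 ≤ 66.98 N → the box is in equilibrium; friction equals the required value.

f ≈ 39.8 N (down the incline)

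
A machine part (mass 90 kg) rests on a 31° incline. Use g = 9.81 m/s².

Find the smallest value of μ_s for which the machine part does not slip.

At the slip threshold m g sin θ = μ_s m g cos θ, so μ_s,min = tan θ.
μ_s,min = tan 31° = 0.601.

μ_s,min ≈ 0.601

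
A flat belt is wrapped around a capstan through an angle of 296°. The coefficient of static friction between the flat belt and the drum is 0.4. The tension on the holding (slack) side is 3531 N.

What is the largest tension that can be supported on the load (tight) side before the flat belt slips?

T_max ≈ 27900 N

At impending slip the capstan equation gives T₂/T₁ = e^{μβ} with β in radians.
β = 296° × π/180 = 5.166 rad.
e^{μβ} = e^{0.4×5.166} = 7.897.
T₂ = T₁ · e^{μβ} = 3531 × 7.897 = 27900 N.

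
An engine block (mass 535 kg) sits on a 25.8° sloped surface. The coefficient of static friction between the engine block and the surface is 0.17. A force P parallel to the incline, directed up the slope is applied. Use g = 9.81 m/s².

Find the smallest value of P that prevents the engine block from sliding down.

P_min ≈ 1480 N

The engine block tends to slide down (tan θ > μ_s), so at the point of impending slip friction acts up-slope at its limit: f = μ_s N.
P is parallel to the surface, so N = m g cos θ = 4730 N.
Along the incline: P + μ_s N = m g sin θ, so P = 2280 − 0.17×4730 = 1480 N.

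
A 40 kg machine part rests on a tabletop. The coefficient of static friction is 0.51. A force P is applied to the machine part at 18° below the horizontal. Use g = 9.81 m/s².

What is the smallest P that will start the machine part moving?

N = m g + P sin α (the push presses the machine part into the tabletop).
At impending slip, P cos α = μ_s N = μ_s (m g + P sin α).
Solving: P (cos α − μ_s sin α) = μ_s m g → P = 0.51×392/(cos 18° − 0.51 sin 18°) = 200/0.7935 = 252 N.

P ≈ 252 N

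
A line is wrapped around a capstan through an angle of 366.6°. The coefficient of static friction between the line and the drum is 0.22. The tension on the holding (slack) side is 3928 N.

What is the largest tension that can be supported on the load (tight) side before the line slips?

At impending slip the capstan equation gives T₂/T₁ = e^{μβ} with β in radians.
β = 366.6° × π/180 = 6.398 rad.
e^{μβ} = e^{0.22×6.398} = 4.086.
T₂ = T₁ · e^{μβ} = 3928 × 4.086 = 16100 N.

T_max ≈ 16100 N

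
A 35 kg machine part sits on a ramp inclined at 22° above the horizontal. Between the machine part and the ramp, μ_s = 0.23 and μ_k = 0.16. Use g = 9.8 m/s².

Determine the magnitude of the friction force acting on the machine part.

The normal reaction is N = m g cos θ = 318 N.
Along the slope the weight component is m g sin θ = 128.5 N; friction must supply exactly this, acting up-slope.
Maximum static friction available: μ_s N = 0.23 × 318 = 73.15 N.
Since |128.5| > 73.15 N, static friction cannot hold it; the machine part slides down the incline and kinetic friction applies: f = μ_k N = 0.16 × 318 = 50.9 N.

f ≈ 50.9 N (up the incline)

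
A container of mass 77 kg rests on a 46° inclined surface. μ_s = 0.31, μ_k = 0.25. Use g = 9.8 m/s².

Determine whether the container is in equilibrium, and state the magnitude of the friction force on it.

f ≈ 131 N

N = m g cos θ = 524 N.
Down-slope weight component: m g sin θ = 543 N.
μ_s N = 162 N.
543 > 162 N, so it slides; kinetic friction f = μ_k N = 0.25×524 = 131 N.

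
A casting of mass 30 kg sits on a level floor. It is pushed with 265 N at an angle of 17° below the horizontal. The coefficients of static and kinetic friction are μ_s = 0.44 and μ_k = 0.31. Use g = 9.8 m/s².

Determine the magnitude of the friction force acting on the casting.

Vertical equilibrium gives N = m g + P sin α = 371.5 N.
The horizontal driving force is P cos α = 253.4 N, so equilibrium needs friction f = 253.4 N.
μ_s N = 0.44 × 371.5 = 163.5 N.
The required friction exceeds μ_s N, so the casting moves and f = μ_k N = 115 N.

f ≈ 115 N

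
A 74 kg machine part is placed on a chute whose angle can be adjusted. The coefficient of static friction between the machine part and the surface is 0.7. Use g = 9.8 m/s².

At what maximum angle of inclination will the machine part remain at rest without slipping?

θ_max ≈ 35°

At the slip threshold, m g sin θ = μ_s · m g cos θ, so tan θ = μ_s.
θ_max = arctan(0.7) = 35°.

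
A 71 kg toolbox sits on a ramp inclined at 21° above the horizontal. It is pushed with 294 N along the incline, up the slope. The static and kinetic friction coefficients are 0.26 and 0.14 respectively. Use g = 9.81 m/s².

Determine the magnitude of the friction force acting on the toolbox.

f ≈ 44.4 N (down the incline)

The normal reaction is N = m g cos θ = 650.2 N.
For equilibrium along the incline the friction force must supply f = m g sin θ − P = 249.6 − 294 = -44.39 N (positive meaning up-slope).
Maximum static friction available: μ_s N = 0.26 × 650.2 = 169.1 N.
Since |-44.39| ≤ 169.1 N, the toolbox remains in static equilibrium and friction takes exactly the required value.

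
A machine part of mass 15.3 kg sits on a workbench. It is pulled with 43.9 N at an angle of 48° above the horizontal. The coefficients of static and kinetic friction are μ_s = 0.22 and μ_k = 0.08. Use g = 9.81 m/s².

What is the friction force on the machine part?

N = m g − P sin α = 150.1 − 43.9×sin 48° = 117.5 N.
The horizontal driving force is P cos α = 29.37 N, so equilibrium needs friction f = 29.37 N.
The static-friction limit is μ_s N = 25.84 N.
The required friction exceeds μ_s N, so the machine part moves and f = μ_k N = 9.4 N.

f ≈ 9.4 N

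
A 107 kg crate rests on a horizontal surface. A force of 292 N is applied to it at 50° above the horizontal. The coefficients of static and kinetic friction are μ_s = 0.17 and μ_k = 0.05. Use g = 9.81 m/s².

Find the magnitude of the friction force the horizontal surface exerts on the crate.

f ≈ 41.3 N

Vertical equilibrium gives N = m g − P sin α = 826 N.
The horizontal driving force is P cos α = 187.7 N, so equilibrium needs friction f = 187.7 N.
The static-friction limit is μ_s N = 140.4 N.
187.7 > 140.4 N → the crate slides; f = μ_k N = 0.05×826 = 41.3 N.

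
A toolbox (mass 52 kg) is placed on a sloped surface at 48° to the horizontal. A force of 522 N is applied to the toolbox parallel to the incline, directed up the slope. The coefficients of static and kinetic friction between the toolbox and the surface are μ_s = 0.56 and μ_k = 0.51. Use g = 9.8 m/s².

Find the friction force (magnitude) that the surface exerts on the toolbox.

f ≈ 143 N (down the incline)

Perpendicular to the surface, N = m g cos θ = 52·9.8·cos 48° = 341 N.
The friction needed for equilibrium is m g sin θ − P = 378.7 − 522 = -143.3 N, measured positive up-slope.
Static friction can supply at most μ_s N = 191 N.
Since |-143.3| ≤ 191 N, static friction is sufficient; f equals the required value, not μ_s N.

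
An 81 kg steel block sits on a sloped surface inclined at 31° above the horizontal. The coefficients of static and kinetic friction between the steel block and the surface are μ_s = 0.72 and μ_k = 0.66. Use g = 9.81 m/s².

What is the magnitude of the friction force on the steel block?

Normal force: N = m g cos θ = 81 × 9.81 × cos 31° = 681.1 N.
Along the slope the weight component is m g sin θ = 409.3 N; friction must supply exactly this, acting up-slope.
Static friction can supply at most μ_s N = 490.4 N.
Since |409.3| ≤ 490.4 N, no slip — friction simply equals what equilibrium demands.

f ≈ 409 N (up the incline)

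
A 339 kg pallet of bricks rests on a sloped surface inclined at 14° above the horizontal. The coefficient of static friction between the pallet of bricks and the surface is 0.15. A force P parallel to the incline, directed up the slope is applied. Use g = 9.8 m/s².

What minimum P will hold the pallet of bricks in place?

The pallet of bricks tends to slide down (tan θ > μ_s), so at the point of impending slip friction acts up-slope at its limit: f = μ_s N.
P is parallel to the surface, so N = m g cos θ = 3220 N.
Along the incline: P + μ_s N = m g sin θ, so P = 804 − 0.15×3220 = 320 N.

P_min ≈ 320 N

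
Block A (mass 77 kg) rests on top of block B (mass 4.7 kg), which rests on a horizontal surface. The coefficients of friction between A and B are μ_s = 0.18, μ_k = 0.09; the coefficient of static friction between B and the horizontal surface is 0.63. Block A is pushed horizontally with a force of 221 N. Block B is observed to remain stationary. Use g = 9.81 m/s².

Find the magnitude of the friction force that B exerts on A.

f ≈ 68 N

Normal force at the A–B interface: N₁ = m_A g = 755.4 N.
Maximum static friction on A from B: μ_s N₁ = 0.18×755.4 = 136 N.
P = 221 N exceeds that limit, so A slips over B and the interface friction becomes kinetic: f₁ = μ_k N₁ = 0.09×755.4 = 68 N.
By Newton's third law B feels 68 N forward from A. With B stationary, the floor's static friction on B balances it: f₂ = 68 N (well within μ_s(m_A+m_B)g = 504.9 N).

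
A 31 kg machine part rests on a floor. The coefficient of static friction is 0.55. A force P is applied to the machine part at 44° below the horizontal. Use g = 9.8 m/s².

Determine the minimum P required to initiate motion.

N = m g + P sin α (the push presses the machine part into the floor).
At impending slip, P cos α = μ_s N = μ_s (m g + P sin α).
Solving: P (cos α − μ_s sin α) = μ_s m g → P = 0.55×304/(cos 44° − 0.55 sin 44°) = 167/0.3373 = 495 N.

P ≈ 495 N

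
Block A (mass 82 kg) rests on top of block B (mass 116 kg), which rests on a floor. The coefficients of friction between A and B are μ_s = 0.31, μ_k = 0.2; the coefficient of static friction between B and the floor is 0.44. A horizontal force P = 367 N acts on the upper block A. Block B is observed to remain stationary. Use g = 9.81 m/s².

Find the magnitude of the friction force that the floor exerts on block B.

Between the blocks, N₁ = m_A g = 804.4 N.
Maximum static friction on A from B: μ_s N₁ = 0.31×804.4 = 249.4 N.
Since P = 367 N > 249.4 N, A slides on B; the A–B friction is kinetic: f₁ = μ_k N₁ = 0.2×804.4 = 161 N.
B experiences an equal 161 N forward from A (third law). B is in equilibrium, so the floor supplies f₂ = 161 N of static friction (limit μ_s(m_A+m_B)g = 854.6 N, not exceeded).

f ≈ 161 N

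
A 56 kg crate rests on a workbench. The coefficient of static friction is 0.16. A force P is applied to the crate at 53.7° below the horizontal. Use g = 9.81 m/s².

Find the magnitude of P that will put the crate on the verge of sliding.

N = m g + P sin α (the push presses the crate into the workbench).
At impending slip, P cos α = μ_s N = μ_s (m g + P sin α).
Solving: P (cos α − μ_s sin α) = μ_s m g → P = 0.16×549/(cos 53.7° − 0.16 sin 53.7°) = 87.9/0.4631 = 190 N.

P ≈ 190 N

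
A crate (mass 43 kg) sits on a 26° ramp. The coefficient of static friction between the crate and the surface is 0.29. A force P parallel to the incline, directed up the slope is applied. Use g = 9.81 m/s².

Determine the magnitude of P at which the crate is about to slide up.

P ≈ 295 N

At impending motion up the slope, friction acts down-slope at its limit: f = μ_s N.
P is parallel to the surface, so N = m g cos θ = 379 N.
Along the incline: P = m g sin θ + μ_s N = 185 + 0.29×379 = 295 N.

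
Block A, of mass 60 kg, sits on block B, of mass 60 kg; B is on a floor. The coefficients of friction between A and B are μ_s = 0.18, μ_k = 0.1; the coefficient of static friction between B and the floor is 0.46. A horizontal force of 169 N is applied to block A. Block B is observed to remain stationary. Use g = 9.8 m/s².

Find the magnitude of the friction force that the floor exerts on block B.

f ≈ 58.8 N

Normal force at the A–B interface: N₁ = m_A g = 588 N.
Maximum static friction on A from B: μ_s N₁ = 0.18×588 = 105.8 N.
Since P = 169 N > 105.8 N, A slides on B; the A–B friction is kinetic: f₁ = μ_k N₁ = 0.1×588 = 58.8 N.
B experiences an equal 58.8 N forward from A (third law). B is in equilibrium, so the floor supplies f₂ = 58.8 N of static friction (limit μ_s(m_A+m_B)g = 541 N, not exceeded).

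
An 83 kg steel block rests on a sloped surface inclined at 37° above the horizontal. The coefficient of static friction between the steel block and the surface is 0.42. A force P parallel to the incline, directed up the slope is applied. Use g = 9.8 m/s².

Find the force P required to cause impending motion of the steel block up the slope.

At impending motion up the slope, friction acts down-slope at its limit: f = μ_s N.
P is parallel to the surface, so N = m g cos θ = 650 N.
Along the incline: P = m g sin θ + μ_s N = 490 + 0.42×650 = 762 N.

P ≈ 762 N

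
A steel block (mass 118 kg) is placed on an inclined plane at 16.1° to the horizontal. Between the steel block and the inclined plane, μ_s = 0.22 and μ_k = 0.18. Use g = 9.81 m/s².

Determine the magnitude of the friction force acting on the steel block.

Normal force: N = m g cos θ = 118 × 9.81 × cos 16.1° = 1112 N.
Along the slope the weight component is m g sin θ = 321 N; friction must supply exactly this, acting up-slope.
The static-friction ceiling is μ_s N = 0.22 × 1112 = 244.7 N.
|321| exceeds 244.7 N, so the steel block slips down-slope; friction is kinetic, f = μ_k N = 0.18×1112 = 200 N.

f ≈ 200 N (up the incline)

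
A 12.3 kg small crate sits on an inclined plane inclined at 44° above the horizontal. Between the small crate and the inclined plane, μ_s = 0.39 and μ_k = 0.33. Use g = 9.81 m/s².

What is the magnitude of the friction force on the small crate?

Perpendicular to the surface, N = m g cos θ = 12.3·9.81·cos 44° = 86.8 N.
Along the slope the weight component is m g sin θ = 83.82 N; friction must supply exactly this, acting up-slope.
The static-friction ceiling is μ_s N = 0.39 × 86.8 = 33.85 N.
|83.82| exceeds 33.85 N, so the small crate slips down-slope; friction is kinetic, f = μ_k N = 0.33×86.8 = 28.6 N.

f ≈ 28.6 N (up the incline)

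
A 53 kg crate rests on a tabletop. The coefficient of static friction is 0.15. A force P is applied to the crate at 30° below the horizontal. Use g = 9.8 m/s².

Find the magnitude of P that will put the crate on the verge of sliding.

P ≈ 98.5 N

N = m g + P sin α (the push presses the crate into the tabletop).
At impending slip, P cos α = μ_s N = μ_s (m g + P sin α).
Solving: P (cos α − μ_s sin α) = μ_s m g → P = 0.15×519/(cos 30° − 0.15 sin 30°) = 77.9/0.791 = 98.5 N.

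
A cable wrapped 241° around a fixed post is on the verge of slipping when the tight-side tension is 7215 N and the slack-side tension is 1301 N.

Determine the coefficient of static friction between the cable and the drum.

T₂/T₁ = e^{μβ} → μ = ln(T₂/T₁)/β.
β = 241° = 4.206 rad.
μ = ln(7215/1301)/4.206 = ln(5.546)/4.206 = 0.407.

μ ≈ 0.407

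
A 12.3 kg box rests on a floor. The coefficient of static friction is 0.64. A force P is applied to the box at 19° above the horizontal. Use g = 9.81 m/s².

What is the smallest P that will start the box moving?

N = m g − P sin α (the pull lifts the box).
At impending slip, P cos α = μ_s N = μ_s (m g − P sin α).
Solving: P (cos α + μ_s sin α) = μ_s m g → P = 0.64×121/(cos 19° + 0.64 sin 19°) = 77.2/1.154 = 66.9 N.

P ≈ 66.9 N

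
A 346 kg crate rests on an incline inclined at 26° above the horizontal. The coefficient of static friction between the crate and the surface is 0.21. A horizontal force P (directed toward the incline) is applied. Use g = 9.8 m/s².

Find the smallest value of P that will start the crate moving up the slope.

P ≈ 2640 N

At impending motion up the slope, friction acts down-slope at its limit: f = μ_s N.
Perpendicular to the incline: N = m g cos θ + P sin θ.
Along the incline: P cos θ = m g sin θ + μ_s N = m g sin θ + μ_s (m g cos θ + P sin θ).
Solving, P (cos θ − μ_s sin θ) = m g (sin θ + μ_s cos θ), so P = 346×9.8×(sin 26° + 0.21 cos 26°)/(cos 26° − 0.21 sin 26°) = 3390×0.6271/0.8067 = 2640 N.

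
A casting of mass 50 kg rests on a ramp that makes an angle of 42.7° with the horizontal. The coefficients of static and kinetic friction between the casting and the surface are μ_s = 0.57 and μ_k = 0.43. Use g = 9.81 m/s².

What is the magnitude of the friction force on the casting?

The normal reaction is N = m g cos θ = 360.5 N.
For equilibrium along the incline, friction must balance the weight component: f = m g sin θ = 332.6 N up the slope.
The static-friction ceiling is μ_s N = 0.57 × 360.5 = 205.5 N.
Since |332.6| > 205.5 N, static friction cannot hold it; the casting slides down the incline and kinetic friction applies: f = μ_k N = 0.43 × 360.5 = 155 N.

f ≈ 155 N (up the incline)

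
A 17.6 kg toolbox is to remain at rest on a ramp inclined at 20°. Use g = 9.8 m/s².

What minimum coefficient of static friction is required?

At the slip threshold m g sin θ = μ_s m g cos θ, so μ_s,min = tan θ.
μ_s,min = tan 20° = 0.364.

μ_s,min ≈ 0.364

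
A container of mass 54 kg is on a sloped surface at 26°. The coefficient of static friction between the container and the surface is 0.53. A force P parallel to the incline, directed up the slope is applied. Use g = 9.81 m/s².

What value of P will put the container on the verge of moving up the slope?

P ≈ 485 N

At impending motion up the slope, friction acts down-slope at its limit: f = μ_s N.
P is parallel to the surface, so N = m g cos θ = 476 N.
Along the incline: P = m g sin θ + μ_s N = 232 + 0.53×476 = 485 N.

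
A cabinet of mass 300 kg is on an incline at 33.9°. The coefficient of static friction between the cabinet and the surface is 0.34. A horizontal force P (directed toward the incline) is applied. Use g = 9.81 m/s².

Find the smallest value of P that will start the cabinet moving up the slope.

P ≈ 3860 N

At impending motion up the slope, friction acts down-slope at its limit: f = μ_s N.
Perpendicular to the incline: N = m g cos θ + P sin θ.
Along the incline: P cos θ = m g sin θ + μ_s N = m g sin θ + μ_s (m g cos θ + P sin θ).
Solving, P (cos θ − μ_s sin θ) = m g (sin θ + μ_s cos θ), so P = 300×9.81×(sin 33.9° + 0.34 cos 33.9°)/(cos 33.9° − 0.34 sin 33.9°) = 2940×0.8399/0.6404 = 3860 N.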